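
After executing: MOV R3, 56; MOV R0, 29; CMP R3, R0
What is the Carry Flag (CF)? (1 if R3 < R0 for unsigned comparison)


Register state trace:
  MOV R3, 56  → R3 = 56
  MOV R0, 29  → R0 = 29
  CMP R3, R0  → unsigned 56 - 29: no borrow
  56 >= 29, so CF = 0
CF = 0

0


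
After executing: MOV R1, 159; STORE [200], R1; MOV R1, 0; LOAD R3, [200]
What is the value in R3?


Register and memory trace:
  MOV R1, 159  → R1 = 159
  STORE [200], R1  → mem[200] = 159
  MOV R1, 0  → R1 = 0
  LOAD R3, [200]  → R3 = mem[200] = 159
Final: R3 = 159

159


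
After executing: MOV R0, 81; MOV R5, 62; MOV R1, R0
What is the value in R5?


Register state trace:
  MOV R0, 81  → R0 = 81
  MOV R5, 62  → R5 = 62
  MOV R1, R0  → R1 = 81
Final: R5 = 62

62


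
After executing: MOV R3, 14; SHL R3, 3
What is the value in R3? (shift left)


Register state trace:
  MOV R3, 14  → R3 = 14
  SHL R3, 3  → R3 = 14 << 3 = 14 * 2^3 = 112
Final: R3 = 112

112


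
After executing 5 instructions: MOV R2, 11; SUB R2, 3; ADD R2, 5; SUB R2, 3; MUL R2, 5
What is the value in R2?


Register state trace:
  MOV R2, 11  → R2 = 11
  SUB R2, 3  → R2 = 11 - 3 = 8
  ADD R2, 5  → R2 = 8 + 5 = 13
  SUB R2, 3  → R2 = 13 - 3 = 10
  MUL R2, 5  → R2 = 10 * 5 = 50
Final: R2 = 50

50


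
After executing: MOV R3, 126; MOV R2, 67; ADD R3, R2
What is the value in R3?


Register state trace:
  MOV R3, 126  → R3 = 126
  MOV R2, 67  → R2 = 67
  ADD R3, R2  → R3 = 126 + 67 = 193
Final: R3 = 193

193


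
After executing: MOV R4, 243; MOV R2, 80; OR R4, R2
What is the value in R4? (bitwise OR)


Register state trace:
  MOV R4, 243  → R4 = 243 (0b11110011)
  MOV R2, 80  → R2 = 80 (0b01010000)
  OR R4, R2   → R4 = 243 OR 80 = 243 (0b11110011)
Final: R4 = 243

243


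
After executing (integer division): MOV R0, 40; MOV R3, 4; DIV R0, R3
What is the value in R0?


Register state trace:
  MOV R0, 40  → R0 = 40
  MOV R3, 4  → R3 = 4
  DIV R0, R3  → R0 = 40 // 4 = 10
Final: R0 = 10

10


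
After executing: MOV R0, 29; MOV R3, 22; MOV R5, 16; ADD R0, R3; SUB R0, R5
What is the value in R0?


Register state trace:
  MOV R0, 29  → R0 = 29
  MOV R3, 22  → R3 = 22
  MOV R5, 16  → R5 = 16
  ADD R0, R3  → R0 = 29 + 22 = 51
  SUB R0, R5  → R0 = 51 - 16 = 35
Final: R0 = 35

35


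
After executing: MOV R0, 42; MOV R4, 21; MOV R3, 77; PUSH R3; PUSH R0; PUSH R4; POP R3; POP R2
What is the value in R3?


Stack trace (top is rightmost):
  MOV R0, 42  → R0 = 42
  MOV R4, 21  → R4 = 21
  MOV R3, 77  → R3 = 77
  PUSH R3  → stack: [77]
  PUSH R0  → stack: [77, 42]
  PUSH R4  → stack: [77, 42, 21]
  POP R3  → R3 = 21, stack: [77, 42]
  POP R2  → R2 = 42, stack: [77]
Final: R3 = 21

21


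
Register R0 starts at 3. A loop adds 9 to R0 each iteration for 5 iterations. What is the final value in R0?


Starting value: R0 = 3
  Iter 1: R0 = 3 + 9 = 12
  Iter 2: R0 = 12 + 9 = 21
  Iter 3: R0 = 21 + 9 = 30
  Iter 4: R0 = 30 + 9 = 39
  Iter 5: R0 = 39 + 9 = 48
Final: R0 = 48

48


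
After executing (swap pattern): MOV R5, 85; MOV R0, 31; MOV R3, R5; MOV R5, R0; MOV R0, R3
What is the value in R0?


Register state trace (swap pattern):
  MOV R5, 85  → R5 = 85
  MOV R0, 31  → R0 = 31
  MOV R3, R5  → R3 = 85  (save R5)
  MOV R5, R0  → R5 = 31  (R5 gets R0's value)
  MOV R0, R3  → R0 = 85  (R0 gets saved value)
Final: R0 = 85

85


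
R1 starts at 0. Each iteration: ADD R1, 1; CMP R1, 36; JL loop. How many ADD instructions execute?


Loop trace (R1 starts at 0, target 36, step 1):
  ADD #1: R1 = 0 + 1 = 1  → 1 < 36, loop
  ADD #2: R1 = 1 + 1 = 2  → 2 < 36, loop
  ADD #3: R1 = 2 + 1 = 3  → 3 < 36, loop
  ADD #4: R1 = 3 + 1 = 4  → 4 < 36, loop
  ADD #5: R1 = 4 + 1 = 5  → 5 < 36, loop
  ADD #6: R1 = 5 + 1 = 6  → 6 < 36, loop
  ADD #7: R1 = 6 + 1 = 7  → 7 < 36, loop
  ADD #8: R1 = 7 + 1 = 8  → 8 < 36, loop
  ADD #9: R1 = 8 + 1 = 9  → 9 < 36, loop
  ADD #10: R1 = 9 + 1 = 10  → 10 < 36, loop
  ADD #11: R1 = 10 + 1 = 11  → 11 < 36, loop
  ADD #12: R1 = 11 + 1 = 12  → 12 < 36, loop
  ADD #13: R1 = 12 + 1 = 13  → 13 < 36, loop
  ADD #14: R1 = 13 + 1 = 14  → 14 < 36, loop
  ADD #15: R1 = 14 + 1 = 15  → 15 < 36, loop
  ADD #16: R1 = 15 + 1 = 16  → 16 < 36, loop
  ADD #17: R1 = 16 + 1 = 17  → 17 < 36, loop
  ADD #18: R1 = 17 + 1 = 18  → 18 < 36, loop
  ADD #19: R1 = 18 + 1 = 19  → 19 < 36, loop
  ADD #20: R1 = 19 + 1 = 20  → 20 < 36, loop
  ADD #21: R1 = 20 + 1 = 21  → 21 < 36, loop
  ADD #22: R1 = 21 + 1 = 22  → 22 < 36, loop
  ADD #23: R1 = 22 + 1 = 23  → 23 < 36, loop
  ADD #24: R1 = 23 + 1 = 24  → 24 < 36, loop
  ADD #25: R1 = 24 + 1 = 25  → 25 < 36, loop
  ADD #26: R1 = 25 + 1 = 26  → 26 < 36, loop
  ADD #27: R1 = 26 + 1 = 27  → 27 < 36, loop
  ADD #28: R1 = 27 + 1 = 28  → 28 < 36, loop
  ADD #29: R1 = 28 + 1 = 29  → 29 < 36, loop
  ADD #30: R1 = 29 + 1 = 30  → 30 < 36, loop
  ADD #31: R1 = 30 + 1 = 31  → 31 < 36, loop
  ADD #32: R1 = 31 + 1 = 32  → 32 < 36, loop
  ADD #33: R1 = 32 + 1 = 33  → 33 < 36, loop
  ADD #34: R1 = 33 + 1 = 34  → 34 < 36, loop
  ADD #35: R1 = 34 + 1 = 35  → 35 < 36, loop
  ADD #36: R1 = 35 + 1 = 36  → 36 >= 36, exit
Total ADD instructions: 36

36


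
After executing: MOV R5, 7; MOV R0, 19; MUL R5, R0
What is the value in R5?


Register state trace:
  MOV R5, 7  → R5 = 7
  MOV R0, 19  → R0 = 19
  MUL R5, R0  → R5 = 7 * 19 = 133
Final: R5 = 133

133


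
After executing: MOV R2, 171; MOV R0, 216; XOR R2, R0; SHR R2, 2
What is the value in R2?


Register state trace:
  MOV R2, 171  → R2 = 171 (0b10101011)
  MOV R0, 216  → R0 = 216 (0b11011000)
  XOR R2, R0  → R2 = 171 XOR 216 = 115 (0b01110011)
  SHR R2, 2  → R2 = 115 >> 2 = 28
Final: R2 = 28

28


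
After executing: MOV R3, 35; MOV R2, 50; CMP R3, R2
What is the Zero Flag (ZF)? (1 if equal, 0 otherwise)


Register state trace:
  MOV R3, 35  → R3 = 35
  MOV R2, 50  → R2 = 50
  CMP R3, R2  → computes 35 - 50 = -15
  Result is nonzero, so values are not equal
ZF = 0

0


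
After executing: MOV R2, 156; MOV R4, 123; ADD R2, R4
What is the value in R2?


Register state trace:
  MOV R2, 156  → R2 = 156
  MOV R4, 123  → R4 = 123
  ADD R2, R4  → R2 = 156 + 123 = 279
Final: R2 = 279

279


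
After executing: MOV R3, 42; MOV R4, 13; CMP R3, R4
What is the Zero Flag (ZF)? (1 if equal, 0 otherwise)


Register state trace:
  MOV R3, 42  → R3 = 42
  MOV R4, 13  → R4 = 13
  CMP R3, R4  → computes 42 - 13 = 29
  Result is nonzero, so values are not equal
ZF = 0

0


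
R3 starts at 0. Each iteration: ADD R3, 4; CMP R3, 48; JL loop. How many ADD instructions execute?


Loop trace (R3 starts at 0, target 48, step 4):
  ADD #1: R3 = 0 + 4 = 4  → 4 < 48, loop
  ADD #2: R3 = 4 + 4 = 8  → 8 < 48, loop
  ADD #3: R3 = 8 + 4 = 12  → 12 < 48, loop
  ADD #4: R3 = 12 + 4 = 16  → 16 < 48, loop
  ADD #5: R3 = 16 + 4 = 20  → 20 < 48, loop
  ADD #6: R3 = 20 + 4 = 24  → 24 < 48, loop
  ADD #7: R3 = 24 + 4 = 28  → 28 < 48, loop
  ADD #8: R3 = 28 + 4 = 32  → 32 < 48, loop
  ADD #9: R3 = 32 + 4 = 36  → 36 < 48, loop
  ADD #10: R3 = 36 + 4 = 40  → 40 < 48, loop
  ADD #11: R3 = 40 + 4 = 44  → 44 < 48, loop
  ADD #12: R3 = 44 + 4 = 48  → 48 >= 48, exit
Total ADD instructions: 12

12


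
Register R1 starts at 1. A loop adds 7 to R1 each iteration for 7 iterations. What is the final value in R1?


Starting value: R1 = 1
  Iter 1: R1 = 1 + 7 = 8
  Iter 2: R1 = 8 + 7 = 15
  Iter 3: R1 = 15 + 7 = 22
  Iter 4: R1 = 22 + 7 = 29
  Iter 5: R1 = 29 + 7 = 36
  Iter 6: R1 = 36 + 7 = 43
  Iter 7: R1 = 43 + 7 = 50
Final: R1 = 50

50


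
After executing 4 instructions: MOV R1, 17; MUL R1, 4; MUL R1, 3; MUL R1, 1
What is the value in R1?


Register state trace:
  MOV R1, 17  → R1 = 17
  MUL R1, 4  → R1 = 17 * 4 = 68
  MUL R1, 3  → R1 = 68 * 3 = 204
  MUL R1, 1  → R1 = 204 * 1 = 204
Final: R1 = 204

204


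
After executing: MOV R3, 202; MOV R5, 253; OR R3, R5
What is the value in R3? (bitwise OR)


Register state trace:
  MOV R3, 202  → R3 = 202 (0b11001010)
  MOV R5, 253  → R5 = 253 (0b11111101)
  OR R3, R5   → R3 = 202 OR 253 = 255 (0b11111111)
Final: R3 = 255

255


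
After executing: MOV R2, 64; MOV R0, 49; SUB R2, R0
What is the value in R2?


Register state trace:
  MOV R2, 64  → R2 = 64
  MOV R0, 49  → R0 = 49
  SUB R2, R0  → R2 = 64 - 49 = 15
Final: R2 = 15

15


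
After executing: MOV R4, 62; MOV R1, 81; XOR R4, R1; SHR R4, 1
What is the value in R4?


Register state trace:
  MOV R4, 62  → R4 = 62 (0b00111110)
  MOV R1, 81  → R1 = 81 (0b01010001)
  XOR R4, R1  → R4 = 62 XOR 81 = 111 (0b01101111)
  SHR R4, 1  → R4 = 111 >> 1 = 55
Final: R4 = 55

55


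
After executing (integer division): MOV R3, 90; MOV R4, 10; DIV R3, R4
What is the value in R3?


Register state trace:
  MOV R3, 90  → R3 = 90
  MOV R4, 10  → R4 = 10
  DIV R3, R4  → R3 = 90 // 10 = 9
Final: R3 = 9

9


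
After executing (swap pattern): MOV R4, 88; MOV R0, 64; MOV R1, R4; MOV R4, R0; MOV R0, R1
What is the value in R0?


Register state trace (swap pattern):
  MOV R4, 88  → R4 = 88
  MOV R0, 64  → R0 = 64
  MOV R1, R4  → R1 = 88  (save R4)
  MOV R4, R0  → R4 = 64  (R4 gets R0's value)
  MOV R0, R1  → R0 = 88  (R0 gets saved value)
Final: R0 = 88

88


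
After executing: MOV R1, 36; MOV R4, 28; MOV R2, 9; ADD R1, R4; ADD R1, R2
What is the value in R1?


Register state trace:
  MOV R1, 36  → R1 = 36
  MOV R4, 28  → R4 = 28
  MOV R2, 9  → R2 = 9
  ADD R1, R4  → R1 = 36 + 28 = 64
  ADD R1, R2  → R1 = 64 + 9 = 73
Final: R1 = 73

73


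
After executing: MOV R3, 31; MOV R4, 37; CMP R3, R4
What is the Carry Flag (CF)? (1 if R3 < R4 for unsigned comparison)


Register state trace:
  MOV R3, 31  → R3 = 31
  MOV R4, 37  → R4 = 37
  CMP R3, R4  → unsigned 31 - 37: borrow occurs
  31 < 37, so CF = 1
CF = 1

1


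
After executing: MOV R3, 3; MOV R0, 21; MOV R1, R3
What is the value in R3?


Register state trace:
  MOV R3, 3  → R3 = 3
  MOV R0, 21  → R0 = 21
  MOV R1, R3  → R1 = 3
Final: R3 = 3

3


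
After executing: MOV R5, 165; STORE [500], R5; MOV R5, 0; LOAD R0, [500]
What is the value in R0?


Register and memory trace:
  MOV R5, 165  → R5 = 165
  STORE [500], R5  → mem[500] = 165
  MOV R5, 0  → R5 = 0
  LOAD R0, [500]  → R0 = mem[500] = 165
Final: R0 = 165

165


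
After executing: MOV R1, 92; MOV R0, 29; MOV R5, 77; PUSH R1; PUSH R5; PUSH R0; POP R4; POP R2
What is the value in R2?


Stack trace (top is rightmost):
  MOV R1, 92  → R1 = 92
  MOV R0, 29  → R0 = 29
  MOV R5, 77  → R5 = 77
  PUSH R1  → stack: [92]
  PUSH R5  → stack: [92, 77]
  PUSH R0  → stack: [92, 77, 29]
  POP R4  → R4 = 29, stack: [92, 77]
  POP R2  → R2 = 77, stack: [92]
Final: R2 = 77

77


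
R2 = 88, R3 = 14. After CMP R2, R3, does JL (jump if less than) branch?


Trace:
  R2 = 88, R3 = 14
  CMP R2, R3  → compares 88 vs 14
  JL checks: is 88 less than 14?
  88 > 14, so condition is false
Branch taken: No

No


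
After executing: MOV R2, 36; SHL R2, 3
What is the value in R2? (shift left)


Register state trace:
  MOV R2, 36  → R2 = 36
  SHL R2, 3  → R2 = 36 << 3 = 36 * 2^3 = 288
Final: R2 = 288

288


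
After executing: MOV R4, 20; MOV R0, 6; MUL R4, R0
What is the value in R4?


Register state trace:
  MOV R4, 20  → R4 = 20
  MOV R0, 6  → R0 = 6
  MUL R4, R0  → R4 = 20 * 6 = 120
Final: R4 = 120

120


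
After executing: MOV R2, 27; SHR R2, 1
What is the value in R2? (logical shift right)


Register state trace:
  MOV R2, 27  → R2 = 27
  SHR R2, 1  → R2 = 27 >> 1 = 27 // 2^1 = 13
Final: R2 = 13

13


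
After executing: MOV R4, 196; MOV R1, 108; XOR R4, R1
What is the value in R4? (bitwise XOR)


Register state trace:
  MOV R4, 196  → R4 = 196 (0b11000100)
  MOV R1, 108  → R1 = 108 (0b01101100)
  XOR R4, R1  → R4 = 196 XOR 108 = 168 (0b10101000)
Final: R4 = 168

168


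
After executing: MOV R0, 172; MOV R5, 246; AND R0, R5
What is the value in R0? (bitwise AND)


Register state trace:
  MOV R0, 172  → R0 = 172 (0b10101100)
  MOV R5, 246  → R5 = 246 (0b11110110)
  AND R0, R5  → R0 = 172 AND 246 = 164 (0b10100100)
Final: R0 = 164

164


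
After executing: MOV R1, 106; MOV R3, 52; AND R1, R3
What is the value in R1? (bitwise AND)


Register state trace:
  MOV R1, 106  → R1 = 106 (0b01101010)
  MOV R3, 52  → R3 = 52 (0b00110100)
  AND R1, R3  → R1 = 106 AND 52 = 32 (0b00100000)
Final: R1 = 32

32


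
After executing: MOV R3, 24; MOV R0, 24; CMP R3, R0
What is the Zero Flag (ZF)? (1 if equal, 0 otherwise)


Register state trace:
  MOV R3, 24  → R3 = 24
  MOV R0, 24  → R0 = 24
  CMP R3, R0  → computes 24 - 24 = 0
  Result is zero, so values are equal
ZF = 1

1


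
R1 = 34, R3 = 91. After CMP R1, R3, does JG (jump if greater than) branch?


Trace:
  R1 = 34, R3 = 91
  CMP R1, R3  → compares 34 vs 91
  JG checks: is 34 greater than 91?
  34 < 91, so condition is false
Branch taken: No

No


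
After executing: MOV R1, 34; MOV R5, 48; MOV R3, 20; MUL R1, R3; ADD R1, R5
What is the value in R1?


Register state trace:
  MOV R1, 34  → R1 = 34
  MOV R5, 48  → R5 = 48
  MOV R3, 20  → R3 = 20
  MUL R1, R3  → R1 = 34 * 20 = 680
  ADD R1, R5  → R1 = 680 + 48 = 728
Final: R1 = 728

728


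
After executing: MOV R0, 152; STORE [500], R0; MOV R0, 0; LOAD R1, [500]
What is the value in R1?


Register and memory trace:
  MOV R0, 152  → R0 = 152
  STORE [500], R0  → mem[500] = 152
  MOV R0, 0  → R0 = 0
  LOAD R1, [500]  → R1 = mem[500] = 152
Final: R1 = 152

152


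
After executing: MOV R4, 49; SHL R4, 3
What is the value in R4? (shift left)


Register state trace:
  MOV R4, 49  → R4 = 49
  SHL R4, 3  → R4 = 49 << 3 = 49 * 2^3 = 392
Final: R4 = 392

392


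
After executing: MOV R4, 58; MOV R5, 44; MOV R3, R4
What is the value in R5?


Register state trace:
  MOV R4, 58  → R4 = 58
  MOV R5, 44  → R5 = 44
  MOV R3, R4  → R3 = 58
Final: R5 = 44

44


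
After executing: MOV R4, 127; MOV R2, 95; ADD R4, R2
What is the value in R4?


Register state trace:
  MOV R4, 127  → R4 = 127
  MOV R2, 95  → R2 = 95
  ADD R4, R2  → R4 = 127 + 95 = 222
Final: R4 = 222

222


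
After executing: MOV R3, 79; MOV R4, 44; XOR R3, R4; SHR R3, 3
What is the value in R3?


Register state trace:
  MOV R3, 79  → R3 = 79 (0b01001111)
  MOV R4, 44  → R4 = 44 (0b00101100)
  XOR R3, R4  → R3 = 79 XOR 44 = 99 (0b01100011)
  SHR R3, 3  → R3 = 99 >> 3 = 12
Final: R3 = 12

12


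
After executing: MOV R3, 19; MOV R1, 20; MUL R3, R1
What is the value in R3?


Register state trace:
  MOV R3, 19  → R3 = 19
  MOV R1, 20  → R1 = 20
  MUL R3, R1  → R3 = 19 * 20 = 380
Final: R3 = 380

380


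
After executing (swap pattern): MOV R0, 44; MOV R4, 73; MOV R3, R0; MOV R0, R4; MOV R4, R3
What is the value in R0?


Register state trace (swap pattern):
  MOV R0, 44  → R0 = 44
  MOV R4, 73  → R4 = 73
  MOV R3, R0  → R3 = 44  (save R0)
  MOV R0, R4  → R0 = 73  (R0 gets R4's value)
  MOV R4, R3  → R4 = 44  (R4 gets saved value)
Final: R0 = 73

73


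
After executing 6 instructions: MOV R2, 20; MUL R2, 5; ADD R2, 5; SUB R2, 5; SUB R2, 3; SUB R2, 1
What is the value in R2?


Register state trace:
  MOV R2, 20  → R2 = 20
  MUL R2, 5  → R2 = 20 * 5 = 100
  ADD R2, 5  → R2 = 100 + 5 = 105
  SUB R2, 5  → R2 = 105 - 5 = 100
  SUB R2, 3  → R2 = 100 - 3 = 97
  SUB R2, 1  → R2 = 97 - 1 = 96
Final: R2 = 96

96


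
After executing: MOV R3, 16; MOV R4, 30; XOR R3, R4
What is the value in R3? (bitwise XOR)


Register state trace:
  MOV R3, 16  → R3 = 16 (0b00010000)
  MOV R4, 30  → R4 = 30 (0b00011110)
  XOR R3, R4  → R3 = 16 XOR 30 = 14 (0b00001110)
Final: R3 = 14

14


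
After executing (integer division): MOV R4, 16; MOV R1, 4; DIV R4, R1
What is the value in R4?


Register state trace:
  MOV R4, 16  → R4 = 16
  MOV R1, 4  → R1 = 4
  DIV R4, R1  → R4 = 16 // 4 = 4
Final: R4 = 4

4


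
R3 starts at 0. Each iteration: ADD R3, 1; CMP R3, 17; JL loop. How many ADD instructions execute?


Loop trace (R3 starts at 0, target 17, step 1):
  ADD #1: R3 = 0 + 1 = 1  → 1 < 17, loop
  ADD #2: R3 = 1 + 1 = 2  → 2 < 17, loop
  ADD #3: R3 = 2 + 1 = 3  → 3 < 17, loop
  ADD #4: R3 = 3 + 1 = 4  → 4 < 17, loop
  ADD #5: R3 = 4 + 1 = 5  → 5 < 17, loop
  ADD #6: R3 = 5 + 1 = 6  → 6 < 17, loop
  ADD #7: R3 = 6 + 1 = 7  → 7 < 17, loop
  ADD #8: R3 = 7 + 1 = 8  → 8 < 17, loop
  ADD #9: R3 = 8 + 1 = 9  → 9 < 17, loop
  ADD #10: R3 = 9 + 1 = 10  → 10 < 17, loop
  ADD #11: R3 = 10 + 1 = 11  → 11 < 17, loop
  ADD #12: R3 = 11 + 1 = 12  → 12 < 17, loop
  ADD #13: R3 = 12 + 1 = 13  → 13 < 17, loop
  ADD #14: R3 = 13 + 1 = 14  → 14 < 17, loop
  ADD #15: R3 = 14 + 1 = 15  → 15 < 17, loop
  ADD #16: R3 = 15 + 1 = 16  → 16 < 17, loop
  ADD #17: R3 = 16 + 1 = 17  → 17 >= 17, exit
Total ADD instructions: 17

17


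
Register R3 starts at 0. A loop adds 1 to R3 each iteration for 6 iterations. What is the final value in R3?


Starting value: R3 = 0
  Iter 1: R3 = 0 + 1 = 1
  Iter 2: R3 = 1 + 1 = 2
  Iter 3: R3 = 2 + 1 = 3
  Iter 4: R3 = 3 + 1 = 4
  Iter 5: R3 = 4 + 1 = 5
  Iter 6: R3 = 5 + 1 = 6
Final: R3 = 6

6


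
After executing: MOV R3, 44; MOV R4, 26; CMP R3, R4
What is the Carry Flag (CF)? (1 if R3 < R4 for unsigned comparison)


Register state trace:
  MOV R3, 44  → R3 = 44
  MOV R4, 26  → R4 = 26
  CMP R3, R4  → unsigned 44 - 26: no borrow
  44 >= 26, so CF = 0
CF = 0

0


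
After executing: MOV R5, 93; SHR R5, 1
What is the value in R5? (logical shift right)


Register state trace:
  MOV R5, 93  → R5 = 93
  SHR R5, 1  → R5 = 93 >> 1 = 93 // 2^1 = 46
Final: R5 = 46

46


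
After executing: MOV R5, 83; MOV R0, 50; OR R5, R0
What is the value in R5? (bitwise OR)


Register state trace:
  MOV R5, 83  → R5 = 83 (0b01010011)
  MOV R0, 50  → R0 = 50 (0b00110010)
  OR R5, R0   → R5 = 83 OR 50 = 115 (0b01110011)
Final: R5 = 115

115


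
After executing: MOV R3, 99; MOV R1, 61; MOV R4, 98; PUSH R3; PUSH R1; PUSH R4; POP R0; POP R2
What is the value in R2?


Stack trace (top is rightmost):
  MOV R3, 99  → R3 = 99
  MOV R1, 61  → R1 = 61
  MOV R4, 98  → R4 = 98
  PUSH R3  → stack: [99]
  PUSH R1  → stack: [99, 61]
  PUSH R4  → stack: [99, 61, 98]
  POP R0  → R0 = 98, stack: [99, 61]
  POP R2  → R2 = 61, stack: [99]
Final: R2 = 61

61


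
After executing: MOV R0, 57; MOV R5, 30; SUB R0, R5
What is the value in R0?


Register state trace:
  MOV R0, 57  → R0 = 57
  MOV R5, 30  → R5 = 30
  SUB R0, R5  → R0 = 57 - 30 = 27
Final: R0 = 27

27


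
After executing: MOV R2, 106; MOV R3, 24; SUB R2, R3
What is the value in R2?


Register state trace:
  MOV R2, 106  → R2 = 106
  MOV R3, 24  → R3 = 24
  SUB R2, R3  → R2 = 106 - 24 = 82
Final: R2 = 82

82


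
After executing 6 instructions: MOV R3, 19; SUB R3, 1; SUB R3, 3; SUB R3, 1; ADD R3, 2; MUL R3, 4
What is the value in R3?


Register state trace:
  MOV R3, 19  → R3 = 19
  SUB R3, 1  → R3 = 19 - 1 = 18
  SUB R3, 3  → R3 = 18 - 3 = 15
  SUB R3, 1  → R3 = 15 - 1 = 14
  ADD R3, 2  → R3 = 14 + 2 = 16
  MUL R3, 4  → R3 = 16 * 4 = 64
Final: R3 = 64

64


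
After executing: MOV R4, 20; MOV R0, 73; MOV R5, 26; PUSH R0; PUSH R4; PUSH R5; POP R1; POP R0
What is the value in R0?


Stack trace (top is rightmost):
  MOV R4, 20  → R4 = 20
  MOV R0, 73  → R0 = 73
  MOV R5, 26  → R5 = 26
  PUSH R0  → stack: [73]
  PUSH R4  → stack: [73, 20]
  PUSH R5  → stack: [73, 20, 26]
  POP R1  → R1 = 26, stack: [73, 20]
  POP R0  → R0 = 20, stack: [73]
Final: R0 = 20

20


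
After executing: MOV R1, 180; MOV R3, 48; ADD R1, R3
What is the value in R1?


Register state trace:
  MOV R1, 180  → R1 = 180
  MOV R3, 48  → R3 = 48
  ADD R1, R3  → R1 = 180 + 48 = 228
Final: R1 = 228

228


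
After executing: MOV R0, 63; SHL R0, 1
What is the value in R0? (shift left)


Register state trace:
  MOV R0, 63  → R0 = 63
  SHL R0, 1  → R0 = 63 << 1 = 63 * 2^1 = 126
Final: R0 = 126

126


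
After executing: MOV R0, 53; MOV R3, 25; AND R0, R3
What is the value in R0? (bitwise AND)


Register state trace:
  MOV R0, 53  → R0 = 53 (0b00110101)
  MOV R3, 25  → R3 = 25 (0b00011001)
  AND R0, R3  → R0 = 53 AND 25 = 17 (0b00010001)
Final: R0 = 17

17


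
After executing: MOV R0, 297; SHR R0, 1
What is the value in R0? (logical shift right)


Register state trace:
  MOV R0, 297  → R0 = 297
  SHR R0, 1  → R0 = 297 >> 1 = 297 // 2^1 = 148
Final: R0 = 148

148


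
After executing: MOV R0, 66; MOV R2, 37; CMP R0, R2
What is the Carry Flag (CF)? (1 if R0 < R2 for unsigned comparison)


Register state trace:
  MOV R0, 66  → R0 = 66
  MOV R2, 37  → R2 = 37
  CMP R0, R2  → unsigned 66 - 37: no borrow
  66 >= 37, so CF = 0
CF = 0

0


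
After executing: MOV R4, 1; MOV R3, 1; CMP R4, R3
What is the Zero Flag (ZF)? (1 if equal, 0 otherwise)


Register state trace:
  MOV R4, 1  → R4 = 1
  MOV R3, 1  → R3 = 1
  CMP R4, R3  → computes 1 - 1 = 0
  Result is zero, so values are equal
ZF = 1

1


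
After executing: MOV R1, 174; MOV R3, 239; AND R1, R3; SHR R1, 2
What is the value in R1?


Register state trace:
  MOV R1, 174  → R1 = 174 (0b10101110)
  MOV R3, 239  → R3 = 239 (0b11101111)
  AND R1, R3  → R1 = 174 AND 239 = 174 (0b10101110)
  SHR R1, 2  → R1 = 174 >> 2 = 43
Final: R1 = 43

43


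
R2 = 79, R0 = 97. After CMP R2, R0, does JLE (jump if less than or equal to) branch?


Trace:
  R2 = 79, R0 = 97
  CMP R2, R0  → compares 79 vs 97
  JLE checks: is 79 less than or equal to 97?
  79 < 97, so condition is true
Branch taken: Yes

Yes


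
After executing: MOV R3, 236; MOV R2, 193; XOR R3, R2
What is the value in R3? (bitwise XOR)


Register state trace:
  MOV R3, 236  → R3 = 236 (0b11101100)
  MOV R2, 193  → R2 = 193 (0b11000001)
  XOR R3, R2  → R3 = 236 XOR 193 = 45 (0b00101101)
Final: R3 = 45

45


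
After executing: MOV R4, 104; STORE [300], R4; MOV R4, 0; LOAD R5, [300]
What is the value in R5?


Register and memory trace:
  MOV R4, 104  → R4 = 104
  STORE [300], R4  → mem[300] = 104
  MOV R4, 0  → R4 = 0
  LOAD R5, [300]  → R5 = mem[300] = 104
Final: R5 = 104

104


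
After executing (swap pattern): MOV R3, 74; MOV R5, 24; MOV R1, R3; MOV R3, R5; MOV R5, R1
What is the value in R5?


Register state trace (swap pattern):
  MOV R3, 74  → R3 = 74
  MOV R5, 24  → R5 = 24
  MOV R1, R3  → R1 = 74  (save R3)
  MOV R3, R5  → R3 = 24  (R3 gets R5's value)
  MOV R5, R1  → R5 = 74  (R5 gets saved value)
Final: R5 = 74

74


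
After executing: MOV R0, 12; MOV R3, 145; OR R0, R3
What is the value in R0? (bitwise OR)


Register state trace:
  MOV R0, 12  → R0 = 12 (0b00001100)
  MOV R3, 145  → R3 = 145 (0b10010001)
  OR R0, R3   → R0 = 12 OR 145 = 157 (0b10011101)
Final: R0 = 157

157


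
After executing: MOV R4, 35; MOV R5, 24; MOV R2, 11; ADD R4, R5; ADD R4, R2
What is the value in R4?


Register state trace:
  MOV R4, 35  → R4 = 35
  MOV R5, 24  → R5 = 24
  MOV R2, 11  → R2 = 11
  ADD R4, R5  → R4 = 35 + 24 = 59
  ADD R4, R2  → R4 = 59 + 11 = 70
Final: R4 = 70

70


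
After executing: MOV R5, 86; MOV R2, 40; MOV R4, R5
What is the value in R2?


Register state trace:
  MOV R5, 86  → R5 = 86
  MOV R2, 40  → R2 = 40
  MOV R4, R5  → R4 = 86
Final: R2 = 40

40


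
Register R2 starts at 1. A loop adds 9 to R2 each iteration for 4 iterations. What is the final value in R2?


Starting value: R2 = 1
  Iter 1: R2 = 1 + 9 = 10
  Iter 2: R2 = 10 + 9 = 19
  Iter 3: R2 = 19 + 9 = 28
  Iter 4: R2 = 28 + 9 = 37
Final: R2 = 37

37


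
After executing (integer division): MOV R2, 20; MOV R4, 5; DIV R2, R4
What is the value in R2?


Register state trace:
  MOV R2, 20  → R2 = 20
  MOV R4, 5  → R4 = 5
  DIV R2, R4  → R2 = 20 // 5 = 4
Final: R2 = 4

4


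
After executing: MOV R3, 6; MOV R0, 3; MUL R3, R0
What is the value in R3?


Register state trace:
  MOV R3, 6  → R3 = 6
  MOV R0, 3  → R0 = 3
  MUL R3, R0  → R3 = 6 * 3 = 18
Final: R3 = 18

18


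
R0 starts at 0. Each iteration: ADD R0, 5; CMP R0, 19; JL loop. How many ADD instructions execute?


Loop trace (R0 starts at 0, target 19, step 5):
  ADD #1: R0 = 0 + 5 = 5  → 5 < 19, loop
  ADD #2: R0 = 5 + 5 = 10  → 10 < 19, loop
  ADD #3: R0 = 10 + 5 = 15  → 15 < 19, loop
  ADD #4: R0 = 15 + 5 = 20  → 20 >= 19, exit
Total ADD instructions: 4

4


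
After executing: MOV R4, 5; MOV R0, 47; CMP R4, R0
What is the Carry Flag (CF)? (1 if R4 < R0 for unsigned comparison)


Register state trace:
  MOV R4, 5  → R4 = 5
  MOV R0, 47  → R0 = 47
  CMP R4, R0  → unsigned 5 - 47: borrow occurs
  5 < 47, so CF = 1
CF = 1

1


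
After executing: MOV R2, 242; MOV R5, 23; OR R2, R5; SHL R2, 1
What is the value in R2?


Register state trace:
  MOV R2, 242  → R2 = 242 (0b11110010)
  MOV R5, 23  → R5 = 23 (0b00010111)
  OR R2, R5  → R2 = 242 OR 23 = 247 (0b11110111)
  SHL R2, 1  → R2 = 247 << 1 = 494
Final: R2 = 494

494


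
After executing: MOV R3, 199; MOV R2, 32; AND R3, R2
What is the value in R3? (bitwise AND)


Register state trace:
  MOV R3, 199  → R3 = 199 (0b11000111)
  MOV R2, 32  → R2 = 32 (0b00100000)
  AND R3, R2  → R3 = 199 AND 32 = 0 (0b00000000)
Final: R3 = 0

0


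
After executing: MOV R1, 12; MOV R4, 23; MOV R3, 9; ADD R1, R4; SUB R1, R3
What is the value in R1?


Register state trace:
  MOV R1, 12  → R1 = 12
  MOV R4, 23  → R4 = 23
  MOV R3, 9  → R3 = 9
  ADD R1, R4  → R1 = 12 + 23 = 35
  SUB R1, R3  → R1 = 35 - 9 = 26
Final: R1 = 26

26


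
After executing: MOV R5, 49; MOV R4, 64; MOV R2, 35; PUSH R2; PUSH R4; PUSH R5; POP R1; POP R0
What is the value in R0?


Stack trace (top is rightmost):
  MOV R5, 49  → R5 = 49
  MOV R4, 64  → R4 = 64
  MOV R2, 35  → R2 = 35
  PUSH R2  → stack: [35]
  PUSH R4  → stack: [35, 64]
  PUSH R5  → stack: [35, 64, 49]
  POP R1  → R1 = 49, stack: [35, 64]
  POP R0  → R0 = 64, stack: [35]
Final: R0 = 64

64


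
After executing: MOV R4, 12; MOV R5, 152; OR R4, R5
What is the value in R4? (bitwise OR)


Register state trace:
  MOV R4, 12  → R4 = 12 (0b00001100)
  MOV R5, 152  → R5 = 152 (0b10011000)
  OR R4, R5   → R4 = 12 OR 152 = 156 (0b10011100)
Final: R4 = 156

156


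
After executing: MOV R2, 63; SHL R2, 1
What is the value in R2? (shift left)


Register state trace:
  MOV R2, 63  → R2 = 63
  SHL R2, 1  → R2 = 63 << 1 = 63 * 2^1 = 126
Final: R2 = 126

126


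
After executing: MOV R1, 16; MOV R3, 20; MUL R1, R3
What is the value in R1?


Register state trace:
  MOV R1, 16  → R1 = 16
  MOV R3, 20  → R3 = 20
  MUL R1, R3  → R1 = 16 * 20 = 320
Final: R1 = 320

320


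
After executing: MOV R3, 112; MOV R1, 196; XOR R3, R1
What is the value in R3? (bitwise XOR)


Register state trace:
  MOV R3, 112  → R3 = 112 (0b01110000)
  MOV R1, 196  → R1 = 196 (0b11000100)
  XOR R3, R1  → R3 = 112 XOR 196 = 180 (0b10110100)
Final: R3 = 180

180


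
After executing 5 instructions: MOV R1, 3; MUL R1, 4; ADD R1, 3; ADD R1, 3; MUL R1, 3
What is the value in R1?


Register state trace:
  MOV R1, 3  → R1 = 3
  MUL R1, 4  → R1 = 3 * 4 = 12
  ADD R1, 3  → R1 = 12 + 3 = 15
  ADD R1, 3  → R1 = 15 + 3 = 18
  MUL R1, 3  → R1 = 18 * 3 = 54
Final: R1 = 54

54


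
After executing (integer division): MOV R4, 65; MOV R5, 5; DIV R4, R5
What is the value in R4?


Register state trace:
  MOV R4, 65  → R4 = 65
  MOV R5, 5  → R5 = 5
  DIV R4, R5  → R4 = 65 // 5 = 13
Final: R4 = 13

13


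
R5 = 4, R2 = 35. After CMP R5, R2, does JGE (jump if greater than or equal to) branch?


Trace:
  R5 = 4, R2 = 35
  CMP R5, R2  → compares 4 vs 35
  JGE checks: is 4 greater than or equal to 35?
  4 < 35, so condition is false
Branch taken: No

No


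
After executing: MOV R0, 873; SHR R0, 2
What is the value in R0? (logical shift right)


Register state trace:
  MOV R0, 873  → R0 = 873
  SHR R0, 2  → R0 = 873 >> 2 = 873 // 2^2 = 218
Final: R0 = 218

218


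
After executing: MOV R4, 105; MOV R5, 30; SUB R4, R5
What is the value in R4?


Register state trace:
  MOV R4, 105  → R4 = 105
  MOV R5, 30  → R5 = 30
  SUB R4, R5  → R4 = 105 - 30 = 75
Final: R4 = 75

75


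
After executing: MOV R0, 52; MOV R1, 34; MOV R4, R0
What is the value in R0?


Register state trace:
  MOV R0, 52  → R0 = 52
  MOV R1, 34  → R1 = 34
  MOV R4, R0  → R4 = 52
Final: R0 = 52

52


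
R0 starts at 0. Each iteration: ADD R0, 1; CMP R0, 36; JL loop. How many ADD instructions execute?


Loop trace (R0 starts at 0, target 36, step 1):
  ADD #1: R0 = 0 + 1 = 1  → 1 < 36, loop
  ADD #2: R0 = 1 + 1 = 2  → 2 < 36, loop
  ADD #3: R0 = 2 + 1 = 3  → 3 < 36, loop
  ADD #4: R0 = 3 + 1 = 4  → 4 < 36, loop
  ADD #5: R0 = 4 + 1 = 5  → 5 < 36, loop
  ADD #6: R0 = 5 + 1 = 6  → 6 < 36, loop
  ADD #7: R0 = 6 + 1 = 7  → 7 < 36, loop
  ADD #8: R0 = 7 + 1 = 8  → 8 < 36, loop
  ADD #9: R0 = 8 + 1 = 9  → 9 < 36, loop
  ADD #10: R0 = 9 + 1 = 10  → 10 < 36, loop
  ADD #11: R0 = 10 + 1 = 11  → 11 < 36, loop
  ADD #12: R0 = 11 + 1 = 12  → 12 < 36, loop
  ADD #13: R0 = 12 + 1 = 13  → 13 < 36, loop
  ADD #14: R0 = 13 + 1 = 14  → 14 < 36, loop
  ADD #15: R0 = 14 + 1 = 15  → 15 < 36, loop
  ADD #16: R0 = 15 + 1 = 16  → 16 < 36, loop
  ADD #17: R0 = 16 + 1 = 17  → 17 < 36, loop
  ADD #18: R0 = 17 + 1 = 18  → 18 < 36, loop
  ADD #19: R0 = 18 + 1 = 19  → 19 < 36, loop
  ADD #20: R0 = 19 + 1 = 20  → 20 < 36, loop
  ADD #21: R0 = 20 + 1 = 21  → 21 < 36, loop
  ADD #22: R0 = 21 + 1 = 22  → 22 < 36, loop
  ADD #23: R0 = 22 + 1 = 23  → 23 < 36, loop
  ADD #24: R0 = 23 + 1 = 24  → 24 < 36, loop
  ADD #25: R0 = 24 + 1 = 25  → 25 < 36, loop
  ADD #26: R0 = 25 + 1 = 26  → 26 < 36, loop
  ADD #27: R0 = 26 + 1 = 27  → 27 < 36, loop
  ADD #28: R0 = 27 + 1 = 28  → 28 < 36, loop
  ADD #29: R0 = 28 + 1 = 29  → 29 < 36, loop
  ADD #30: R0 = 29 + 1 = 30  → 30 < 36, loop
  ADD #31: R0 = 30 + 1 = 31  → 31 < 36, loop
  ADD #32: R0 = 31 + 1 = 32  → 32 < 36, loop
  ADD #33: R0 = 32 + 1 = 33  → 33 < 36, loop
  ADD #34: R0 = 33 + 1 = 34  → 34 < 36, loop
  ADD #35: R0 = 34 + 1 = 35  → 35 < 36, loop
  ADD #36: R0 = 35 + 1 = 36  → 36 >= 36, exit
Total ADD instructions: 36

36


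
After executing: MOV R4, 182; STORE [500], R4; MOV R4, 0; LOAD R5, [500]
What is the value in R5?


Register and memory trace:
  MOV R4, 182  → R4 = 182
  STORE [500], R4  → mem[500] = 182
  MOV R4, 0  → R4 = 0
  LOAD R5, [500]  → R5 = mem[500] = 182
Final: R5 = 182

182


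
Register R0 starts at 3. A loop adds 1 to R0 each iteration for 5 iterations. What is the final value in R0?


Starting value: R0 = 3
  Iter 1: R0 = 3 + 1 = 4
  Iter 2: R0 = 4 + 1 = 5
  Iter 3: R0 = 5 + 1 = 6
  Iter 4: R0 = 6 + 1 = 7
  Iter 5: R0 = 7 + 1 = 8
Final: R0 = 8

8


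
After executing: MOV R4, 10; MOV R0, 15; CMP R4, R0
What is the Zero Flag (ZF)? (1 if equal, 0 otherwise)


Register state trace:
  MOV R4, 10  → R4 = 10
  MOV R0, 15  → R0 = 15
  CMP R4, R0  → computes 10 - 15 = -5
  Result is nonzero, so values are not equal
ZF = 0

0


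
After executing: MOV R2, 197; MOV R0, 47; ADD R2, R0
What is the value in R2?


Register state trace:
  MOV R2, 197  → R2 = 197
  MOV R0, 47  → R0 = 47
  ADD R2, R0  → R2 = 197 + 47 = 244
Final: R2 = 244

244


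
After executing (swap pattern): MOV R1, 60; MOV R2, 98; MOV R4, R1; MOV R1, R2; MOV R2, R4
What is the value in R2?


Register state trace (swap pattern):
  MOV R1, 60  → R1 = 60
  MOV R2, 98  → R2 = 98
  MOV R4, R1  → R4 = 60  (save R1)
  MOV R1, R2  → R1 = 98  (R1 gets R2's value)
  MOV R2, R4  → R2 = 60  (R2 gets saved value)
Final: R2 = 60

60


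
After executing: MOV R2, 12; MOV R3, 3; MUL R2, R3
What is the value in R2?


Register state trace:
  MOV R2, 12  → R2 = 12
  MOV R3, 3  → R3 = 3
  MUL R2, R3  → R2 = 12 * 3 = 36
Final: R2 = 36

36


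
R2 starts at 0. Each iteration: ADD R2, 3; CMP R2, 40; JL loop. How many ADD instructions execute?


Loop trace (R2 starts at 0, target 40, step 3):
  ADD #1: R2 = 0 + 3 = 3  → 3 < 40, loop
  ADD #2: R2 = 3 + 3 = 6  → 6 < 40, loop
  ADD #3: R2 = 6 + 3 = 9  → 9 < 40, loop
  ADD #4: R2 = 9 + 3 = 12  → 12 < 40, loop
  ADD #5: R2 = 12 + 3 = 15  → 15 < 40, loop
  ADD #6: R2 = 15 + 3 = 18  → 18 < 40, loop
  ADD #7: R2 = 18 + 3 = 21  → 21 < 40, loop
  ADD #8: R2 = 21 + 3 = 24  → 24 < 40, loop
  ADD #9: R2 = 24 + 3 = 27  → 27 < 40, loop
  ADD #10: R2 = 27 + 3 = 30  → 30 < 40, loop
  ADD #11: R2 = 30 + 3 = 33  → 33 < 40, loop
  ADD #12: R2 = 33 + 3 = 36  → 36 < 40, loop
  ADD #13: R2 = 36 + 3 = 39  → 39 < 40, loop
  ADD #14: R2 = 39 + 3 = 42  → 42 >= 40, exit
Total ADD instructions: 14

14


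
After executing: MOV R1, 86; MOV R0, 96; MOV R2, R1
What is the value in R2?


Register state trace:
  MOV R1, 86  → R1 = 86
  MOV R0, 96  → R0 = 96
  MOV R2, R1  → R2 = 86
Final: R2 = 86

86


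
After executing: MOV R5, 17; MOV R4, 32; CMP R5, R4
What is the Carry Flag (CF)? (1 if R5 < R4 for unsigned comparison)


Register state trace:
  MOV R5, 17  → R5 = 17
  MOV R4, 32  → R4 = 32
  CMP R5, R4  → unsigned 17 - 32: borrow occurs
  17 < 32, so CF = 1
CF = 1

1


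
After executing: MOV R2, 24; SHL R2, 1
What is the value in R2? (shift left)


Register state trace:
  MOV R2, 24  → R2 = 24
  SHL R2, 1  → R2 = 24 << 1 = 24 * 2^1 = 48
Final: R2 = 48

48


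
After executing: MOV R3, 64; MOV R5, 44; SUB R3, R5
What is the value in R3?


Register state trace:
  MOV R3, 64  → R3 = 64
  MOV R5, 44  → R5 = 44
  SUB R3, R5  → R3 = 64 - 44 = 20
Final: R3 = 20

20


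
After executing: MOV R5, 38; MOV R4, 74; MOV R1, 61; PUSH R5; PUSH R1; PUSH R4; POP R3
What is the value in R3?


Stack trace (top is rightmost):
  MOV R5, 38  → R5 = 38
  MOV R4, 74  → R4 = 74
  MOV R1, 61  → R1 = 61
  PUSH R5  → stack: [38]
  PUSH R1  → stack: [38, 61]
  PUSH R4  → stack: [38, 61, 74]
  POP R3  → R3 = 74, stack: [38, 61]
Final: R3 = 74

74


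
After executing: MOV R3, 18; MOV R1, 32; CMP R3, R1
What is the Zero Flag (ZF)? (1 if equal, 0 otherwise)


Register state trace:
  MOV R3, 18  → R3 = 18
  MOV R1, 32  → R1 = 32
  CMP R3, R1  → computes 18 - 32 = -14
  Result is nonzero, so values are not equal
ZF = 0

0


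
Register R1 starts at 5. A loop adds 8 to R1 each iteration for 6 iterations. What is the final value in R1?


Starting value: R1 = 5
  Iter 1: R1 = 5 + 8 = 13
  Iter 2: R1 = 13 + 8 = 21
  Iter 3: R1 = 21 + 8 = 29
  Iter 4: R1 = 29 + 8 = 37
  Iter 5: R1 = 37 + 8 = 45
  Iter 6: R1 = 45 + 8 = 53
Final: R1 = 53

53


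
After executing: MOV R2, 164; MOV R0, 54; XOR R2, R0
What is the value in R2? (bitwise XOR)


Register state trace:
  MOV R2, 164  → R2 = 164 (0b10100100)
  MOV R0, 54  → R0 = 54 (0b00110110)
  XOR R2, R0  → R2 = 164 XOR 54 = 146 (0b10010010)
Final: R2 = 146

146


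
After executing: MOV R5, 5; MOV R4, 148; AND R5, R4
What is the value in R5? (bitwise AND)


Register state trace:
  MOV R5, 5  → R5 = 5 (0b00000101)
  MOV R4, 148  → R4 = 148 (0b10010100)
  AND R5, R4  → R5 = 5 AND 148 = 4 (0b00000100)
Final: R5 = 4

4


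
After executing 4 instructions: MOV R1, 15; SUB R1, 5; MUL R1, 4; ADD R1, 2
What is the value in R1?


Register state trace:
  MOV R1, 15  → R1 = 15
  SUB R1, 5  → R1 = 15 - 5 = 10
  MUL R1, 4  → R1 = 10 * 4 = 40
  ADD R1, 2  → R1 = 40 + 2 = 42
Final: R1 = 42

42


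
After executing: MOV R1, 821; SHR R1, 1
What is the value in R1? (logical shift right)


Register state trace:
  MOV R1, 821  → R1 = 821
  SHR R1, 1  → R1 = 821 >> 1 = 821 // 2^1 = 410
Final: R1 = 410

410


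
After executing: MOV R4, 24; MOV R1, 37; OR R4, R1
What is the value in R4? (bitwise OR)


Register state trace:
  MOV R4, 24  → R4 = 24 (0b00011000)
  MOV R1, 37  → R1 = 37 (0b00100101)
  OR R4, R1   → R4 = 24 OR 37 = 61 (0b00111101)
Final: R4 = 61

61


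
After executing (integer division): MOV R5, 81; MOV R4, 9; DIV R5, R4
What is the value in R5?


Register state trace:
  MOV R5, 81  → R5 = 81
  MOV R4, 9  → R4 = 9
  DIV R5, R4  → R5 = 81 // 9 = 9
Final: R5 = 9

9


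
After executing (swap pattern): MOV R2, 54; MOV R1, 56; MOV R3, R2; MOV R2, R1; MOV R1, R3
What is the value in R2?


Register state trace (swap pattern):
  MOV R2, 54  → R2 = 54
  MOV R1, 56  → R1 = 56
  MOV R3, R2  → R3 = 54  (save R2)
  MOV R2, R1  → R2 = 56  (R2 gets R1's value)
  MOV R1, R3  → R1 = 54  (R1 gets saved value)
Final: R2 = 56

56


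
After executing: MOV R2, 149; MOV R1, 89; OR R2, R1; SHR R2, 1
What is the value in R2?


Register state trace:
  MOV R2, 149  → R2 = 149 (0b10010101)
  MOV R1, 89  → R1 = 89 (0b01011001)
  OR R2, R1  → R2 = 149 OR 89 = 221 (0b11011101)
  SHR R2, 1  → R2 = 221 >> 1 = 110
Final: R2 = 110

110


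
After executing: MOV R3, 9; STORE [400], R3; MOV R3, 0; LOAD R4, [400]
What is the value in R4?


Register and memory trace:
  MOV R3, 9  → R3 = 9
  STORE [400], R3  → mem[400] = 9
  MOV R3, 0  → R3 = 0
  LOAD R4, [400]  → R4 = mem[400] = 9
Final: R4 = 9

9


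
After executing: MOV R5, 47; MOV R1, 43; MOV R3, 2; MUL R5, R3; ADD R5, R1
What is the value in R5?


Register state trace:
  MOV R5, 47  → R5 = 47
  MOV R1, 43  → R1 = 43
  MOV R3, 2  → R3 = 2
  MUL R5, R3  → R5 = 47 * 2 = 94
  ADD R5, R1  → R5 = 94 + 43 = 137
Final: R5 = 137

137


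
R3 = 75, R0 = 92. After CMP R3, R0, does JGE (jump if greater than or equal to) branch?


Trace:
  R3 = 75, R0 = 92
  CMP R3, R0  → compares 75 vs 92
  JGE checks: is 75 greater than or equal to 92?
  75 < 92, so condition is false
Branch taken: No

No


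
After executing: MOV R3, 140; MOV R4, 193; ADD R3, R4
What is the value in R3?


Register state trace:
  MOV R3, 140  → R3 = 140
  MOV R4, 193  → R4 = 193
  ADD R3, R4  → R3 = 140 + 193 = 333
Final: R3 = 333

333


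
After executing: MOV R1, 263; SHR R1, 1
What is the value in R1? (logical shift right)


Register state trace:
  MOV R1, 263  → R1 = 263
  SHR R1, 1  → R1 = 263 >> 1 = 263 // 2^1 = 131
Final: R1 = 131

131


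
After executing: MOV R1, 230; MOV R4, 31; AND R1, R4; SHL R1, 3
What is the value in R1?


Register state trace:
  MOV R1, 230  → R1 = 230 (0b11100110)
  MOV R4, 31  → R4 = 31 (0b00011111)
  AND R1, R4  → R1 = 230 AND 31 = 6 (0b00000110)
  SHL R1, 3  → R1 = 6 << 3 = 48
Final: R1 = 48

48


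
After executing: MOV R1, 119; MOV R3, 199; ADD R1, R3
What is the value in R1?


Register state trace:
  MOV R1, 119  → R1 = 119
  MOV R3, 199  → R3 = 199
  ADD R1, R3  → R1 = 119 + 199 = 318
Final: R1 = 318

318


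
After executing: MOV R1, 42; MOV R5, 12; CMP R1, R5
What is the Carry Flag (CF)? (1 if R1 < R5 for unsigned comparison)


Register state trace:
  MOV R1, 42  → R1 = 42
  MOV R5, 12  → R5 = 12
  CMP R1, R5  → unsigned 42 - 12: no borrow
  42 >= 12, so CF = 0
CF = 0

0


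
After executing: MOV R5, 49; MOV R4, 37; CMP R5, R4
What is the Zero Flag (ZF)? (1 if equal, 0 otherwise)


Register state trace:
  MOV R5, 49  → R5 = 49
  MOV R4, 37  → R4 = 37
  CMP R5, R4  → computes 49 - 37 = 12
  Result is nonzero, so values are not equal
ZF = 0

0


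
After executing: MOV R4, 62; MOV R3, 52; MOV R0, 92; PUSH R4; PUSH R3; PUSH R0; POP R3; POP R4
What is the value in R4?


Stack trace (top is rightmost):
  MOV R4, 62  → R4 = 62
  MOV R3, 52  → R3 = 52
  MOV R0, 92  → R0 = 92
  PUSH R4  → stack: [62]
  PUSH R3  → stack: [62, 52]
  PUSH R0  → stack: [62, 52, 92]
  POP R3  → R3 = 92, stack: [62, 52]
  POP R4  → R4 = 52, stack: [62]
Final: R4 = 52

52
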